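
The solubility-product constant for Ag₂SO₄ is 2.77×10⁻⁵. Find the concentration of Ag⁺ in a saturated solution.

Ag₂SO₄(s) ⇌ 2 Ag⁺(aq) + SO₄²⁻(aq)
Let s be the molar solubility. Then [Ag⁺] = 2s and [SO₄²⁻] = s.
Ksp = [Ag⁺]^2[SO₄²⁻] = (2s)^2 · s = 4s^3 = 2.77×10⁻⁵
s = 1.91×10⁻² M
[Ag⁺] = 2s = 3.81×10⁻² M

3.81×10⁻² M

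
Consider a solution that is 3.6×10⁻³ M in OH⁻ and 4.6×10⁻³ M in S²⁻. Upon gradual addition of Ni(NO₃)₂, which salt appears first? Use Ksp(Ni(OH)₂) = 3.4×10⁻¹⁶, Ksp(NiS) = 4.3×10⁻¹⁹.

NiS

The threshold for precipitation is Q = Ksp.
For Ni(OH)₂: [Ni²⁺] = (Ksp/[OH⁻]^2) = 2.6×10⁻¹¹ M
For NiS: [Ni²⁺] = (Ksp/[S²⁻]) = 9.3×10⁻¹⁷ M
NiS requires the lower [Ni²⁺], so it precipitates first.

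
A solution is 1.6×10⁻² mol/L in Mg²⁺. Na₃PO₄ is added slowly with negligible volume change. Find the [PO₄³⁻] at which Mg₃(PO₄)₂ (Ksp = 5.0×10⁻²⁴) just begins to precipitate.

1.1×10⁻⁹ M

Precipitation of each salt begins when its ion product equals Ksp.
Mg₃(PO₄)₂(s) ⇌ 3 Mg²⁺(aq) + 2 PO₄³⁻(aq)
Ksp = [Mg²⁺]^3[PO₄³⁻]^2 = [PO₄³⁻]^2(1.6×10⁻²)^3
[PO₄³⁻]^2 = 5.0×10⁻²⁴ / (1.6×10⁻²)^3 = 1.2×10⁻¹⁸
[PO₄³⁻] = 1.1×10⁻⁹ mol/L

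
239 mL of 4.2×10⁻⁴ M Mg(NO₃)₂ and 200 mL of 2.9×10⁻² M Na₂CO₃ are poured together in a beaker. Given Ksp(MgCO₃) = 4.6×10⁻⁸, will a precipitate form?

After mixing, V = 239 mL + 200 mL = 439 mL.
[Mg²⁺] = (4.2×10⁻⁴)(239)/439 = 2.3×10⁻⁴ M
[CO₃²⁻] = (2.9×10⁻²)(200)/439 = 1.3×10⁻² M
Q = [Mg²⁺][CO₃²⁻] = 3.0×10⁻⁶
Q = 3.0×10⁻⁶ > Ksp = 4.6×10⁻⁸, so the solution is supersaturated and MgCO₃ precipitates.

Yes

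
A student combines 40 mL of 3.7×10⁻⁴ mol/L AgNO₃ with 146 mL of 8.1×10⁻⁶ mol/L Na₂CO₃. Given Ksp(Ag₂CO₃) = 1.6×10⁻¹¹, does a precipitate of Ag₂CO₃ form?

No

The combined volume is 186 mL.
[Ag⁺] = (3.7×10⁻⁴)(40)/186 = 8.0×10⁻⁵ mol/L
[CO₃²⁻] = (8.1×10⁻⁶)(146)/186 = 6.4×10⁻⁶ mol/L
Q = [Ag⁺]^2[CO₃²⁻] = 4.0×10⁻¹⁴
Q < Ksp (4.0×10⁻¹⁴ vs 1.6×10⁻¹¹); the solution remains unsaturated and no precipitate forms.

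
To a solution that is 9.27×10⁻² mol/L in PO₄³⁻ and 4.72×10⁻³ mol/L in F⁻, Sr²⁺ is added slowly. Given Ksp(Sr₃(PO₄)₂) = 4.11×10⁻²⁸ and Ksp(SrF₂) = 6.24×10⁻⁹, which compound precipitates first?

Each salt precipitates once Q = Ksp for that salt.
For Sr₃(PO₄)₂: [Sr²⁺] = (Ksp/[PO₄³⁻]^2)^(1/3) = 3.63×10⁻⁹ mol/L
For SrF₂: [Sr²⁺] = (Ksp/[F⁻]^2) = 2.80×10⁻⁴ mol/L
The smaller threshold [Sr²⁺] is reached first, so Sr₃(PO₄)₂ precipitates first.

Sr₃(PO₄)₂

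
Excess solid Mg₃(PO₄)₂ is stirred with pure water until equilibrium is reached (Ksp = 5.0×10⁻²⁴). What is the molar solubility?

8.6×10⁻⁶ M

Mg₃(PO₄)₂(s) ⇌ 3 Mg²⁺(aq) + 2 PO₄³⁻(aq)
If s mol/L of Mg₃(PO₄)₂ dissolves, [Mg²⁺] = 3s and [PO₄³⁻] = 2s.
Ksp = [Mg²⁺]^3[PO₄³⁻]^2 = (3s)^3 · (2s)^2 = 108s^5
108s^5 = 5.0×10⁻²⁴  ⇒  s^5 = 4.6×10⁻²⁶
s = (4.6×10⁻²⁶)^(1/5) = 8.6×10⁻⁶ M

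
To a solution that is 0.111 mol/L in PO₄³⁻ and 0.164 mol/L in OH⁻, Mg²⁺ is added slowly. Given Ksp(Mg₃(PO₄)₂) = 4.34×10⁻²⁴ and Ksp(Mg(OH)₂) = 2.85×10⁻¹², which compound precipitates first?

Mg(OH)₂

The threshold for precipitation is Q = Ksp.
For Mg₃(PO₄)₂: [Mg²⁺] = (Ksp/[PO₄³⁻]^2)^(1/3) = 7.06×10⁻⁸ mol/L
For Mg(OH)₂: [Mg²⁺] = (Ksp/[OH⁻]^2) = 1.06×10⁻¹⁰ mol/L
The smaller threshold [Mg²⁺] is reached first, so Mg(OH)₂ precipitates first.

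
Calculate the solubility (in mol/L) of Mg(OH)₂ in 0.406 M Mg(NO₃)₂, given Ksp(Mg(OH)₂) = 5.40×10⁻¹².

1.82×10⁻⁶ M

Mg(OH)₂(s) ⇌ Mg²⁺(aq) + 2 OH⁻(aq)
With Mg²⁺ already at 0.406 M and s small, take [Mg²⁺] ≈ 0.406 M and [OH⁻] = 2s.
Ksp = [Mg²⁺][OH⁻]^2 = (0.406)(2s)^2
(2s)^2 = 5.40×10⁻¹² / (0.406) = 1.33×10⁻¹¹
s = 1.82×10⁻⁶ M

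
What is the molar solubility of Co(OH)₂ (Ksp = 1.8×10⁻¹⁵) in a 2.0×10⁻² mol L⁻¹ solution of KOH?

Co(OH)₂(s) ⇌ Co²⁺(aq) + 2 OH⁻(aq)
OH⁻ is already present at 2.0×10⁻² mol L⁻¹. If s mol/L of Co(OH)₂ dissolves, [Co²⁺] = s while [OH⁻] ≈ 2.0×10⁻² mol L⁻¹.
Ksp = [Co²⁺][OH⁻]^2 = s(2.0×10⁻²)^2
s = 1.8×10⁻¹⁵ / (2.0×10⁻²)^2 = 4.5×10⁻¹²
s = 4.5×10⁻¹² mol L⁻¹

4.5×10⁻¹² M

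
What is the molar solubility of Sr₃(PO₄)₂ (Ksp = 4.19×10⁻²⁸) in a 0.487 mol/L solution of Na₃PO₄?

Sr₃(PO₄)₂(s) ⇌ 3 Sr²⁺(aq) + 2 PO₄³⁻(aq)
The solution already contains PO₄³⁻ at 0.487 mol/L. Let s be the molar solubility of Sr₃(PO₄)₂.
[PO₄³⁻] ≈ 0.487 mol/L (common ion dominates); [Sr²⁺] = 3s.
Ksp = [Sr²⁺]^3[PO₄³⁻]^2 = (3s)^3(0.487)^2
(3s)^3 = 4.19×10⁻²⁸ / (0.487)^2 = 1.77×10⁻²⁷
s = 4.03×10⁻¹⁰ mol/L

4.03×10⁻¹⁰ M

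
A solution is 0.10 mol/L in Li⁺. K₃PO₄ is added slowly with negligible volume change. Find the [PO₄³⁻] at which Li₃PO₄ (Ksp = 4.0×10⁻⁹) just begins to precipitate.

4.0×10⁻⁶ M

Precipitation of each salt begins when its ion product equals Ksp.
Li₃PO₄(s) ⇌ 3 Li⁺(aq) + PO₄³⁻(aq)
Ksp = [Li⁺]^3[PO₄³⁻] = [PO₄³⁻](0.10)^3
[PO₄³⁻] = 4.0×10⁻⁹ / (0.10)^3 = 4.0×10⁻⁶
[PO₄³⁻] = 4.0×10⁻⁶ mol/L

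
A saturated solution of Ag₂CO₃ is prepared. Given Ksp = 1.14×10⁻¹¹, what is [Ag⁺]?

2.84×10⁻⁴ M

Ag₂CO₃(s) ⇌ 2 Ag⁺(aq) + CO₃²⁻(aq)
Call the molar solubility s, so that [Ag⁺] = 2s and [CO₃²⁻] = s.
Ksp = [Ag⁺]^2[CO₃²⁻] = (2s)^2 · s = 4s^3 = 1.14×10⁻¹¹
s = 1.42×10⁻⁴ mol/L
[Ag⁺] = 2s = 2.84×10⁻⁴ mol/L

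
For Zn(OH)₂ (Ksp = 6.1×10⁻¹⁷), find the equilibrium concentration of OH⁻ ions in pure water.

Zn(OH)₂(s) ⇌ Zn²⁺(aq) + 2 OH⁻(aq)
With molar solubility s: [Zn²⁺] = s, [OH⁻] = 2s.
Ksp = [Zn²⁺][OH⁻]^2 = s · (2s)^2 = 4s^3 = 6.1×10⁻¹⁷
s = 2.5×10⁻⁶ mol/L
[OH⁻] = 2s = 5.0×10⁻⁶ mol/L

5.0×10⁻⁶ M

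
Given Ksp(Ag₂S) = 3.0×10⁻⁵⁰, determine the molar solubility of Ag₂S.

2.0×10⁻¹⁷ M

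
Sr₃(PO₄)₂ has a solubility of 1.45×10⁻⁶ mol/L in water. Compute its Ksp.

Sr₃(PO₄)₂(s) ⇌ 3 Sr²⁺(aq) + 2 PO₄³⁻(aq)
Let s be the molar solubility. Then [Sr²⁺] = 3s and [PO₄³⁻] = 2s.
Ksp = [Sr²⁺]^3[PO₄³⁻]^2 = (3s)^3 · (2s)^2 = 108s^5
Ksp = 108 × (1.45×10⁻⁶)^5 = 6.92×10⁻²⁸

Ksp = 6.92×10⁻²⁸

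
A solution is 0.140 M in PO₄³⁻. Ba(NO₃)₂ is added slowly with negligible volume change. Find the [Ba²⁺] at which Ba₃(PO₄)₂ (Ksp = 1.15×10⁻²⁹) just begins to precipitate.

8.37×10⁻¹⁰ M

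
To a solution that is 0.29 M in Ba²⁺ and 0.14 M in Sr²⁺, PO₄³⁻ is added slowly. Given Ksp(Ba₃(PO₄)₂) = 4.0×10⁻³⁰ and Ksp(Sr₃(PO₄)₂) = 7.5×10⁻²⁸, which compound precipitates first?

Ba₃(PO₄)₂

A salt starts to precipitate once the ion product Q reaches its Ksp.
For Ba₃(PO₄)₂: [PO₄³⁻] = (Ksp/[Ba²⁺]^3)^(1/2) = 1.3×10⁻¹⁴ M
For Sr₃(PO₄)₂: [PO₄³⁻] = (Ksp/[Sr²⁺]^3)^(1/2) = 5.2×10⁻¹³ M
The smaller threshold [PO₄³⁻] is reached first, so Ba₃(PO₄)₂ precipitates first.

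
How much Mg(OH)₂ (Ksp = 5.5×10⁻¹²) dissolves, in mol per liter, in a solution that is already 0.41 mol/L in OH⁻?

3.3×10⁻¹¹ M

Mg(OH)₂(s) ⇌ Mg²⁺(aq) + 2 OH⁻(aq)
The solution already contains OH⁻ at 0.41 mol/L. Let s be the molar solubility of Mg(OH)₂.
[OH⁻] ≈ 0.41 mol/L (common ion dominates); [Mg²⁺] = s.
Ksp = [Mg²⁺][OH⁻]^2 = s(0.41)^2
s = 5.5×10⁻¹² / (0.41)^2 = 3.3×10⁻¹¹
s = 3.3×10⁻¹¹ mol/L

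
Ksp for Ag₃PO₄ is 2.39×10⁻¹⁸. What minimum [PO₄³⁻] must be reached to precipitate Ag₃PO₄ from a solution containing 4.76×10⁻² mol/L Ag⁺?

Precipitation of each salt begins when its ion product equals Ksp.
Ag₃PO₄(s) ⇌ 3 Ag⁺(aq) + PO₄³⁻(aq)
Ksp = [Ag⁺]^3[PO₄³⁻] = [PO₄³⁻](4.76×10⁻²)^3
[PO₄³⁻] = 2.39×10⁻¹⁸ / (4.76×10⁻²)^3 = 2.22×10⁻¹⁴
[PO₄³⁻] = 2.22×10⁻¹⁴ mol/L

2.22×10⁻¹⁴ M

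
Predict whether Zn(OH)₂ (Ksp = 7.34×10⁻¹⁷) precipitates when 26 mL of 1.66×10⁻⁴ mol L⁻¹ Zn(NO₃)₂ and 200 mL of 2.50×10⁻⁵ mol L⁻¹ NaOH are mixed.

Total volume after mixing = 26 + 200 = 226 mL.
[Zn²⁺] = (1.66×10⁻⁴)(26)/226 = 1.91×10⁻⁵ mol L⁻¹
[OH⁻] = (2.50×10⁻⁵)(200)/226 = 2.21×10⁻⁵ mol L⁻¹
Q = [Zn²⁺][OH⁻]^2 = 9.35×10⁻¹⁵
Since Q (9.35×10⁻¹⁵) exceeds Ksp (7.34×10⁻¹⁷), Zn(OH)₂ will precipitate.

Yes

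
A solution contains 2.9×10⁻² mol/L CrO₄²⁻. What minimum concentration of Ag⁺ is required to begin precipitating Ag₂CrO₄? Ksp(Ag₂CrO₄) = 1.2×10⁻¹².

A salt starts to precipitate once the ion product Q reaches its Ksp.
Ag₂CrO₄(s) ⇌ 2 Ag⁺(aq) + CrO₄²⁻(aq)
Ksp = [Ag⁺]^2[CrO₄²⁻] = [Ag⁺]^2(2.9×10⁻²)
[Ag⁺]^2 = 1.2×10⁻¹² / (2.9×10⁻²) = 4.1×10⁻¹¹
[Ag⁺] = 6.4×10⁻⁶ mol/L

6.4×10⁻⁶ M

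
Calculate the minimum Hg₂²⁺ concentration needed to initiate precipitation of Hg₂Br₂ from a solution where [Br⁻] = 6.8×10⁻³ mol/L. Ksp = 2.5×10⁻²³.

Precipitation begins when Q = Ksp.
Hg₂Br₂(s) ⇌ Hg₂²⁺(aq) + 2 Br⁻(aq)
Ksp = [Hg₂²⁺][Br⁻]^2 = [Hg₂²⁺](6.8×10⁻³)^2
[Hg₂²⁺] = 2.5×10⁻²³ / (6.8×10⁻³)^2 = 5.4×10⁻¹⁹
[Hg₂²⁺] = 5.4×10⁻¹⁹ mol/L

5.4×10⁻¹⁹ M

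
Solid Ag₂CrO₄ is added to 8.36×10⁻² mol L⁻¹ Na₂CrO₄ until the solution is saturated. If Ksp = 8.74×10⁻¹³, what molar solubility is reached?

1.62×10⁻⁶ M

Ag₂CrO₄(s) ⇌ 2 Ag⁺(aq) + CrO₄²⁻(aq)
CrO₄²⁻ is already present at 8.36×10⁻² mol L⁻¹. If s mol/L of Ag₂CrO₄ dissolves, [Ag⁺] = 2s while [CrO₄²⁻] ≈ 8.36×10⁻² mol L⁻¹.
Ksp = [Ag⁺]^2[CrO₄²⁻] = (2s)^2(8.36×10⁻²)
(2s)^2 = 8.74×10⁻¹³ / (8.36×10⁻²) = 1.05×10⁻¹¹
s = 1.62×10⁻⁶ mol L⁻¹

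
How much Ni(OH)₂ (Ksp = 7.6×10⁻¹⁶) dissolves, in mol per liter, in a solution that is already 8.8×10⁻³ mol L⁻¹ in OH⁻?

Ni(OH)₂(s) ⇌ Ni²⁺(aq) + 2 OH⁻(aq)
With OH⁻ already at 8.8×10⁻³ mol L⁻¹ and s small, take [OH⁻] ≈ 8.8×10⁻³ mol L⁻¹ and [Ni²⁺] = s.
Ksp = [Ni²⁺][OH⁻]^2 = s(8.8×10⁻³)^2
s = 7.6×10⁻¹⁶ / (8.8×10⁻³)^2 = 9.8×10⁻¹²
s = 9.8×10⁻¹² mol L⁻¹

9.8×10⁻¹² M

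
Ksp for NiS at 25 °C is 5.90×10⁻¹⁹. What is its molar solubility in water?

NiS(s) ⇌ Ni²⁺(aq) + S²⁻(aq)
With molar solubility s: [Ni²⁺] = s, [S²⁻] = s.
Ksp = [Ni²⁺][S²⁻] = s · s = s^2
s^2 = 5.90×10⁻¹⁹
Taking the 2nd root, s = 7.68×10⁻¹⁰ M.

7.68×10⁻¹⁰ M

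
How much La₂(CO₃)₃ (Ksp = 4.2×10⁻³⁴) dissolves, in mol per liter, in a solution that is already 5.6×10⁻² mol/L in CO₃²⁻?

La₂(CO₃)₃(s) ⇌ 2 La³⁺(aq) + 3 CO₃²⁻(aq)
Let s be the solubility of La₂(CO₃)₃ here. The common ion gives [CO₃²⁻] ≈ 5.6×10⁻² mol/L, and [La³⁺] = 2s.
Ksp = [La³⁺]^2[CO₃²⁻]^3 = (2s)^2(5.6×10⁻²)^3
(2s)^2 = 4.2×10⁻³⁴ / (5.6×10⁻²)^3 = 2.4×10⁻³⁰
s = 7.7×10⁻¹⁶ mol/L

7.7×10⁻¹⁶ M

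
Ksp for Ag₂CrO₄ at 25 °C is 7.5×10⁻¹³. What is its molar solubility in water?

Ag₂CrO₄(s) ⇌ 2 Ag⁺(aq) + CrO₄²⁻(aq)
With molar solubility s: [Ag⁺] = 2s, [CrO₄²⁻] = s.
Ksp = [Ag⁺]^2[CrO₄²⁻] = (2s)^2 · s = 4s^3
4s^3 = 7.5×10⁻¹³  ⇒  s^3 = 1.9×10⁻¹³
Taking the 3rd root, s = 5.7×10⁻⁵ mol/L.

5.7×10⁻⁵ M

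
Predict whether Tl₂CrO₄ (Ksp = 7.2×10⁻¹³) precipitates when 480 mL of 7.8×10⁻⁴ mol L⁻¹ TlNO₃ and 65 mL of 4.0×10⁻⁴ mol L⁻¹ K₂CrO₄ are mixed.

Yes

The combined volume is 545 mL.
[Tl⁺] = (7.8×10⁻⁴)(480)/545 = 6.9×10⁻⁴ mol L⁻¹
[CrO₄²⁻] = (4.0×10⁻⁴)(65)/545 = 4.8×10⁻⁵ mol L⁻¹
Q = [Tl⁺]^2[CrO₄²⁻] = 2.3×10⁻¹¹
Q = 2.3×10⁻¹¹ > Ksp = 7.2×10⁻¹³, so the solution is supersaturated and Tl₂CrO₄ precipitates.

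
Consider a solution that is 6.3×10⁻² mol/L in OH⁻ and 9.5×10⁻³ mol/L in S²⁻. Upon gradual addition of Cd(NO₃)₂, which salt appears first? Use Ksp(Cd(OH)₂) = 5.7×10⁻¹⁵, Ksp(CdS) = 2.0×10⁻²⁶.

A salt starts to precipitate once the ion product Q reaches its Ksp.
For Cd(OH)₂: [Cd²⁺] = (Ksp/[OH⁻]^2) = 1.4×10⁻¹² mol/L
For CdS: [Cd²⁺] = (Ksp/[S²⁻]) = 2.1×10⁻²⁴ mol/L
Since CdS needs less Cd²⁺ to reach saturation, it precipitates first.

CdS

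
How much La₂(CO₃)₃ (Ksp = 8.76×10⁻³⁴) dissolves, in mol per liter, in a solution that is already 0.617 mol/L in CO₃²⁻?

3.05×10⁻¹⁷ M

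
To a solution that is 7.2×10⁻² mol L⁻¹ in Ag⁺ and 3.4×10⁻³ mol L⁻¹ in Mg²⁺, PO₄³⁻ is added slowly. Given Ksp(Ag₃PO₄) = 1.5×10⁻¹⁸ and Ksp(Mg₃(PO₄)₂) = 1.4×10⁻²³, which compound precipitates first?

Precipitation of each salt begins when its ion product equals Ksp.
For Ag₃PO₄: [PO₄³⁻] = (Ksp/[Ag⁺]^3) = 4.0×10⁻¹⁵ mol L⁻¹
For Mg₃(PO₄)₂: [PO₄³⁻] = (Ksp/[Mg²⁺]^3)^(1/2) = 1.9×10⁻⁸ mol L⁻¹
Ag₃PO₄ requires the lower [PO₄³⁻], so it precipitates first.

Ag₃PO₄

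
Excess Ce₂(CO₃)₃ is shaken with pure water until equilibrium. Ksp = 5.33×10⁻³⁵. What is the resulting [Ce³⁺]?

1.10×10⁻⁷ M

Ce₂(CO₃)₃(s) ⇌ 2 Ce³⁺(aq) + 3 CO₃²⁻(aq)
Call the molar solubility s, so that [Ce³⁺] = 2s and [CO₃²⁻] = 3s.
Ksp = [Ce³⁺]^2[CO₃²⁻]^3 = (2s)^2 · (3s)^3 = 108s^5 = 5.33×10⁻³⁵
s = 5.48×10⁻⁸ mol/L
[Ce³⁺] = 2s = 1.10×10⁻⁷ mol/L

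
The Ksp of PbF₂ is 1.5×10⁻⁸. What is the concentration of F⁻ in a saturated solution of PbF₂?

3.1×10⁻³ M

PbF₂(s) ⇌ Pb²⁺(aq) + 2 F⁻(aq)
With molar solubility s: [Pb²⁺] = s, [F⁻] = 2s.
Ksp = [Pb²⁺][F⁻]^2 = s · (2s)^2 = 4s^3 = 1.5×10⁻⁸
s = 1.6×10⁻³ mol L⁻¹
[F⁻] = 2s = 3.1×10⁻³ mol L⁻¹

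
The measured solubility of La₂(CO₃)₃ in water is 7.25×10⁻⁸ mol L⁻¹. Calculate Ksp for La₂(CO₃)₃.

Ksp = 2.16×10⁻³⁴

La₂(CO₃)₃(s) ⇌ 2 La³⁺(aq) + 3 CO₃²⁻(aq)
If s mol/L of La₂(CO₃)₃ dissolves, [La³⁺] = 2s and [CO₃²⁻] = 3s.
Ksp = [La³⁺]^2[CO₃²⁻]^3 = (2s)^2 · (3s)^3 = 108s^5
Ksp = 108 × (7.25×10⁻⁸)^5 = 2.16×10⁻³⁴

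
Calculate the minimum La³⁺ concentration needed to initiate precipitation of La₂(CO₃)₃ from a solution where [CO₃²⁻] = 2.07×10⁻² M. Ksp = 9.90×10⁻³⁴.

1.06×10⁻¹⁴ M

Precipitation begins when Q = Ksp.
La₂(CO₃)₃(s) ⇌ 2 La³⁺(aq) + 3 CO₃²⁻(aq)
Ksp = [La³⁺]^2[CO₃²⁻]^3 = [La³⁺]^2(2.07×10⁻²)^3
[La³⁺]^2 = 9.90×10⁻³⁴ / (2.07×10⁻²)^3 = 1.12×10⁻²⁸
[La³⁺] = 1.06×10⁻¹⁴ M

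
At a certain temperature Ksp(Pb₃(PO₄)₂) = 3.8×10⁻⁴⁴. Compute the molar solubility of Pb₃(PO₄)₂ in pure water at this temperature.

8.1×10⁻¹⁰ M

Pb₃(PO₄)₂(s) ⇌ 3 Pb²⁺(aq) + 2 PO₄³⁻(aq)
Let s be the molar solubility. Then [Pb²⁺] = 3s and [PO₄³⁻] = 2s.
Ksp = [Pb²⁺]^3[PO₄³⁻]^2 = (3s)^3 · (2s)^2 = 108s^5
108s^5 = 3.8×10⁻⁴⁴  ⇒  s^5 = 3.5×10⁻⁴⁶
s = (3.5×10⁻⁴⁶)^(1/5) = 8.1×10⁻¹⁰ mol L⁻¹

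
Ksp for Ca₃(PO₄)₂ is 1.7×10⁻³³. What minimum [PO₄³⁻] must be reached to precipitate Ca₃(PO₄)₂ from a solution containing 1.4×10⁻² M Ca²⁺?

The threshold for precipitation is Q = Ksp.
Ca₃(PO₄)₂(s) ⇌ 3 Ca²⁺(aq) + 2 PO₄³⁻(aq)
Ksp = [Ca²⁺]^3[PO₄³⁻]^2 = [PO₄³⁻]^2(1.4×10⁻²)^3
[PO₄³⁻]^2 = 1.7×10⁻³³ / (1.4×10⁻²)^3 = 6.2×10⁻²⁸
[PO₄³⁻] = 2.5×10⁻¹⁴ M

2.5×10⁻¹⁴ M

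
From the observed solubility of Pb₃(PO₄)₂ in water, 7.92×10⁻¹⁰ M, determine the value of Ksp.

Ksp = 3.37×10⁻⁴⁴

Pb₃(PO₄)₂(s) ⇌ 3 Pb²⁺(aq) + 2 PO₄³⁻(aq)
With molar solubility s: [Pb²⁺] = 3s, [PO₄³⁻] = 2s.
Ksp = [Pb²⁺]^3[PO₄³⁻]^2 = (3s)^3 · (2s)^2 = 108s^5
Ksp = 108 × (7.92×10⁻¹⁰)^5 = 3.37×10⁻⁴⁴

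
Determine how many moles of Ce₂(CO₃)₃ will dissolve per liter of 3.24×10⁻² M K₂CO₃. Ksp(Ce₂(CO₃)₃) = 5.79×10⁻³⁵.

Ce₂(CO₃)₃(s) ⇌ 2 Ce³⁺(aq) + 3 CO₃²⁻(aq)
With CO₃²⁻ already at 3.24×10⁻² M and s small, take [CO₃²⁻] ≈ 3.24×10⁻² M and [Ce³⁺] = 2s.
Ksp = [Ce³⁺]^2[CO₃²⁻]^3 = (2s)^2(3.24×10⁻²)^3
(2s)^2 = 5.79×10⁻³⁵ / (3.24×10⁻²)^3 = 1.70×10⁻³⁰
s = 6.52×10⁻¹⁶ M

6.52×10⁻¹⁶ M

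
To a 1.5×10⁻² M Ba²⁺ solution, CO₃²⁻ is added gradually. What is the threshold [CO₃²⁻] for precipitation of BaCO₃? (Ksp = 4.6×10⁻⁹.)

3.1×10⁻⁷ M

Precipitation begins when Q = Ksp.
BaCO₃(s) ⇌ Ba²⁺(aq) + CO₃²⁻(aq)
Ksp = [Ba²⁺][CO₃²⁻] = [CO₃²⁻](1.5×10⁻²)
[CO₃²⁻] = 4.6×10⁻⁹ / (1.5×10⁻²) = 3.1×10⁻⁷
[CO₃²⁻] = 3.1×10⁻⁷ M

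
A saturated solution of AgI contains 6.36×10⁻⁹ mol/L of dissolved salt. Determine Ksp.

AgI(s) ⇌ Ag⁺(aq) + I⁻(aq)
Call the molar solubility s, so that [Ag⁺] = s and [I⁻] = s.
Ksp = [Ag⁺][I⁻] = s · s = s^2
Ksp = (6.36×10⁻⁹)^2 = 4.04×10⁻¹⁷

Ksp = 4.04×10⁻¹⁷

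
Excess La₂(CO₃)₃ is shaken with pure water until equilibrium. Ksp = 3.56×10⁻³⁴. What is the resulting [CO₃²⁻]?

La₂(CO₃)₃(s) ⇌ 2 La³⁺(aq) + 3 CO₃²⁻(aq)
With molar solubility s: [La³⁺] = 2s, [CO₃²⁻] = 3s.
Ksp = [La³⁺]^2[CO₃²⁻]^3 = (2s)^2 · (3s)^3 = 108s^5 = 3.56×10⁻³⁴
s = 8.01×10⁻⁸ mol/L
[CO₃²⁻] = 3s = 2.40×10⁻⁷ mol/L

2.40×10⁻⁷ M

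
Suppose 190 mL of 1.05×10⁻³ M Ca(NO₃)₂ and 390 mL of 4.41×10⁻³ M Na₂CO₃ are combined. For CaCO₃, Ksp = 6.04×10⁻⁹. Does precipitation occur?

After mixing, V = 190 mL + 390 mL = 580 mL.
[Ca²⁺] = (1.05×10⁻³)(190)/580 = 3.44×10⁻⁴ M
[CO₃²⁻] = (4.41×10⁻³)(390)/580 = 2.97×10⁻³ M
Q = [Ca²⁺][CO₃²⁻] = 1.02×10⁻⁶
Q = 1.02×10⁻⁶ > Ksp = 6.04×10⁻⁹, so the solution is supersaturated and CaCO₃ precipitates.

Yes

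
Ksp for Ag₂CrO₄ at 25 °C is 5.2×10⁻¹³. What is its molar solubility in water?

5.1×10⁻⁵ M

Ag₂CrO₄(s) ⇌ 2 Ag⁺(aq) + CrO₄²⁻(aq)
For each mole of Ag₂CrO₄ that dissolves per liter, [Ag⁺] = 2s and [CrO₄²⁻] = s; let s denote this solubility.
Ksp = [Ag⁺]^2[CrO₄²⁻] = (2s)^2 · s = 4s^3
4s^3 = 5.2×10⁻¹³  ⇒  s^3 = 1.3×10⁻¹³
Taking the 3rd root, s = 5.1×10⁻⁵ mol L⁻¹.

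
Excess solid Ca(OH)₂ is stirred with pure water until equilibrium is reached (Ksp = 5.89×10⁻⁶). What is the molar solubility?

1.14×10⁻² M

Ca(OH)₂(s) ⇌ Ca²⁺(aq) + 2 OH⁻(aq)
If s mol/L of Ca(OH)₂ dissolves, [Ca²⁺] = s and [OH⁻] = 2s.
Ksp = [Ca²⁺][OH⁻]^2 = s · (2s)^2 = 4s^3
4s^3 = 5.89×10⁻⁶  ⇒  s^3 = 1.47×10⁻⁶
s = (1.47×10⁻⁶)^(1/3) = 1.14×10⁻² mol L⁻¹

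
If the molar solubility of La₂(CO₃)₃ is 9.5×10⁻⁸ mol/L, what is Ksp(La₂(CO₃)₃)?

La₂(CO₃)₃(s) ⇌ 2 La³⁺(aq) + 3 CO₃²⁻(aq)
For each mole of La₂(CO₃)₃ that dissolves per liter, [La³⁺] = 2s and [CO₃²⁻] = 3s; let s denote this solubility.
Ksp = [La³⁺]^2[CO₃²⁻]^3 = (2s)^2 · (3s)^3 = 108s^5
Ksp = 108 × (9.5×10⁻⁸)^5 = 8.4×10⁻³⁴

Ksp = 8.4×10⁻³⁴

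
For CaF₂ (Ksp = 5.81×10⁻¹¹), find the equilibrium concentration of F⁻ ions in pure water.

CaF₂(s) ⇌ Ca²⁺(aq) + 2 F⁻(aq)
With molar solubility s: [Ca²⁺] = s, [F⁻] = 2s.
Ksp = [Ca²⁺][F⁻]^2 = s · (2s)^2 = 4s^3 = 5.81×10⁻¹¹
s = 2.44×10⁻⁴ mol L⁻¹
[F⁻] = 2s = 4.88×10⁻⁴ mol L⁻¹

4.88×10⁻⁴ M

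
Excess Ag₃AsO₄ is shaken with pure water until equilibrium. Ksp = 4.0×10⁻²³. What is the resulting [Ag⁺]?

Ag₃AsO₄(s) ⇌ 3 Ag⁺(aq) + AsO₄³⁻(aq)
If s mol/L of Ag₃AsO₄ dissolves, [Ag⁺] = 3s and [AsO₄³⁻] = s.
Ksp = [Ag⁺]^3[AsO₄³⁻] = (3s)^3 · s = 27s^4 = 4.0×10⁻²³
s = 1.1×10⁻⁶ mol/L
[Ag⁺] = 3s = 3.3×10⁻⁶ mol/L

3.3×10⁻⁶ M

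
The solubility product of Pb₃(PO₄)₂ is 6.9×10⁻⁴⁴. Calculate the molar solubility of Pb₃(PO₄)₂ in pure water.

Pb₃(PO₄)₂(s) ⇌ 3 Pb²⁺(aq) + 2 PO₄³⁻(aq)
Call the molar solubility s, so that [Pb²⁺] = 3s and [PO₄³⁻] = 2s.
Ksp = [Pb²⁺]^3[PO₄³⁻]^2 = (3s)^3 · (2s)^2 = 108s^5
108s^5 = 6.9×10⁻⁴⁴  ⇒  s^5 = 6.4×10⁻⁴⁶
s = 9.1×10⁻¹⁰ M

9.1×10⁻¹⁰ M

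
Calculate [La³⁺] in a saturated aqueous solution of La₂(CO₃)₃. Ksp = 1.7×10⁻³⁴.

1.4×10⁻⁷ M

La₂(CO₃)₃(s) ⇌ 2 La³⁺(aq) + 3 CO₃²⁻(aq)
Let s be the molar solubility. Then [La³⁺] = 2s and [CO₃²⁻] = 3s.
Ksp = [La³⁺]^2[CO₃²⁻]^3 = (2s)^2 · (3s)^3 = 108s^5 = 1.7×10⁻³⁴
s = 6.9×10⁻⁸ mol L⁻¹
[La³⁺] = 2s = 1.4×10⁻⁷ mol L⁻¹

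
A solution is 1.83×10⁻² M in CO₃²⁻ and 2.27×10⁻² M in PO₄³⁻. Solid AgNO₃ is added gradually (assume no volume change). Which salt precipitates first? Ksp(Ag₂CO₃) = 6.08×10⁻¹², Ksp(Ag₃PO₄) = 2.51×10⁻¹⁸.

Ag₃PO₄

Precipitation begins when Q = Ksp.
For Ag₂CO₃: [Ag⁺] = (Ksp/[CO₃²⁻])^(1/2) = 1.82×10⁻⁵ M
For Ag₃PO₄: [Ag⁺] = (Ksp/[PO₄³⁻])^(1/3) = 4.80×10⁻⁶ M
The smaller threshold [Ag⁺] is reached first, so Ag₃PO₄ precipitates first.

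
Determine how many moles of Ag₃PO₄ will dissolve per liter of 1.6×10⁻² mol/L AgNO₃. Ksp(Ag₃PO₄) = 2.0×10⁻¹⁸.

Ag₃PO₄(s) ⇌ 3 Ag⁺(aq) + PO₄³⁻(aq)
With Ag⁺ already at 1.6×10⁻² mol/L and s small, take [Ag⁺] ≈ 1.6×10⁻² mol/L and [PO₄³⁻] = s.
Ksp = [Ag⁺]^3[PO₄³⁻] = (1.6×10⁻²)^3s
s = 2.0×10⁻¹⁸ / (1.6×10⁻²)^3 = 4.9×10⁻¹³
s = 4.9×10⁻¹³ mol/L

4.9×10⁻¹³ M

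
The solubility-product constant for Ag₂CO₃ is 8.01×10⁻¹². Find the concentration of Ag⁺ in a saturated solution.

2.52×10⁻⁴ M

Ag₂CO₃(s) ⇌ 2 Ag⁺(aq) + CO₃²⁻(aq)
If s mol/L of Ag₂CO₃ dissolves, [Ag⁺] = 2s and [CO₃²⁻] = s.
Ksp = [Ag⁺]^2[CO₃²⁻] = (2s)^2 · s = 4s^3 = 8.01×10⁻¹²
s = 1.26×10⁻⁴ mol L⁻¹
[Ag⁺] = 2s = 2.52×10⁻⁴ mol L⁻¹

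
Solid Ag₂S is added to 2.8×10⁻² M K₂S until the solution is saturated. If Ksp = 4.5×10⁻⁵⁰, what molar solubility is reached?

Ag₂S(s) ⇌ 2 Ag⁺(aq) + S²⁻(aq)
With S²⁻ already at 2.8×10⁻² M and s small, take [S²⁻] ≈ 2.8×10⁻² M and [Ag⁺] = 2s.
Ksp = [Ag⁺]^2[S²⁻] = (2s)^2(2.8×10⁻²)
(2s)^2 = 4.5×10⁻⁵⁰ / (2.8×10⁻²) = 1.6×10⁻⁴⁸
s = 6.3×10⁻²⁵ M

6.3×10⁻²⁵ M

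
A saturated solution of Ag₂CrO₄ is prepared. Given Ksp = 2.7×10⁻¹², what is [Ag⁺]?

Ag₂CrO₄(s) ⇌ 2 Ag⁺(aq) + CrO₄²⁻(aq)
Call the molar solubility s, so that [Ag⁺] = 2s and [CrO₄²⁻] = s.
Ksp = [Ag⁺]^2[CrO₄²⁻] = (2s)^2 · s = 4s^3 = 2.7×10⁻¹²
s = 8.8×10⁻⁵ mol L⁻¹
[Ag⁺] = 2s = 1.8×10⁻⁴ mol L⁻¹

1.8×10⁻⁴ M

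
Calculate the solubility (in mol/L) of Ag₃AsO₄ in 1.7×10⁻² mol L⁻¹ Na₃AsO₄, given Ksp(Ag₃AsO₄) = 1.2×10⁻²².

6.4×10⁻⁸ M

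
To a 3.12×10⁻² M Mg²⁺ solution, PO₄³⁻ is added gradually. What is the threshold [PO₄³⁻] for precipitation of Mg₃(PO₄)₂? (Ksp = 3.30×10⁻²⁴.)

3.30×10⁻¹⁰ M

A salt starts to precipitate once the ion product Q reaches its Ksp.
Mg₃(PO₄)₂(s) ⇌ 3 Mg²⁺(aq) + 2 PO₄³⁻(aq)
Ksp = [Mg²⁺]^3[PO₄³⁻]^2 = [PO₄³⁻]^2(3.12×10⁻²)^3
[PO₄³⁻]^2 = 3.30×10⁻²⁴ / (3.12×10⁻²)^3 = 1.09×10⁻¹⁹
[PO₄³⁻] = 3.30×10⁻¹⁰ M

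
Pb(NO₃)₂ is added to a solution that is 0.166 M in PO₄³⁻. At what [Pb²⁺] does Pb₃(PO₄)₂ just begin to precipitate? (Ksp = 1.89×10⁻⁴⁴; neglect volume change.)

8.82×10⁻¹⁵ M

Precipitation of each salt begins when its ion product equals Ksp.
Pb₃(PO₄)₂(s) ⇌ 3 Pb²⁺(aq) + 2 PO₄³⁻(aq)
Ksp = [Pb²⁺]^3[PO₄³⁻]^2 = [Pb²⁺]^3(0.166)^2
[Pb²⁺]^3 = 1.89×10⁻⁴⁴ / (0.166)^2 = 6.86×10⁻⁴³
[Pb²⁺] = 8.82×10⁻¹⁵ M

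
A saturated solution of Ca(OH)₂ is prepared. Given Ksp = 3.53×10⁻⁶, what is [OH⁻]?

Ca(OH)₂(s) ⇌ Ca²⁺(aq) + 2 OH⁻(aq)
Let s be the molar solubility. Then [Ca²⁺] = s and [OH⁻] = 2s.
Ksp = [Ca²⁺][OH⁻]^2 = s · (2s)^2 = 4s^3 = 3.53×10⁻⁶
s = 9.59×10⁻³ M
[OH⁻] = 2s = 1.92×10⁻² M

1.92×10⁻² M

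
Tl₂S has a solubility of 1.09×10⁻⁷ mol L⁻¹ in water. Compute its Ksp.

Ksp = 5.18×10⁻²¹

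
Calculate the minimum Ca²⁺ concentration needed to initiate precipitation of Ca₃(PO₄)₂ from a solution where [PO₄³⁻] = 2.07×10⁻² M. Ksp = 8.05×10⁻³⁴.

1.23×10⁻¹⁰ M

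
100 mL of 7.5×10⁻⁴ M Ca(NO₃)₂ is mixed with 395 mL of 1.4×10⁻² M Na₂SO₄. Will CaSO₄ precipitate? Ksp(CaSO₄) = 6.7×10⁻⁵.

The combined volume is 495 mL.
[Ca²⁺] = (7.5×10⁻⁴)(100)/495 = 1.5×10⁻⁴ M
[SO₄²⁻] = (1.4×10⁻²)(395)/495 = 1.1×10⁻² M
Q = [Ca²⁺][SO₄²⁻] = 1.7×10⁻⁶
Q < Ksp (1.7×10⁻⁶ vs 6.7×10⁻⁵); the solution remains unsaturated and no precipitate forms.

No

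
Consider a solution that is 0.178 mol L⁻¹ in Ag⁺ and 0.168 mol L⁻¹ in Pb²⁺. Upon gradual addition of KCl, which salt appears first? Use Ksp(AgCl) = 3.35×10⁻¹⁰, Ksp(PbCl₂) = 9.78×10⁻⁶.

AgCl

A salt starts to precipitate once the ion product Q reaches its Ksp.
For AgCl: [Cl⁻] = (Ksp/[Ag⁺]) = 1.88×10⁻⁹ mol L⁻¹
For PbCl₂: [Cl⁻] = (Ksp/[Pb²⁺])^(1/2) = 7.63×10⁻³ mol L⁻¹
The smaller threshold [Cl⁻] is reached first, so AgCl precipitates first.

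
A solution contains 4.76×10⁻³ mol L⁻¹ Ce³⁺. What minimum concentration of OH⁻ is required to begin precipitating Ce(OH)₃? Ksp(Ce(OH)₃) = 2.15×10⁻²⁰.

A salt starts to precipitate once the ion product Q reaches its Ksp.
Ce(OH)₃(s) ⇌ Ce³⁺(aq) + 3 OH⁻(aq)
Ksp = [Ce³⁺][OH⁻]^3 = [OH⁻]^3(4.76×10⁻³)
[OH⁻]^3 = 2.15×10⁻²⁰ / (4.76×10⁻³) = 4.52×10⁻¹⁸
[OH⁻] = 1.65×10⁻⁶ mol L⁻¹

1.65×10⁻⁶ M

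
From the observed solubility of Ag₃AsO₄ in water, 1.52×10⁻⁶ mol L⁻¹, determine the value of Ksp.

Ag₃AsO₄(s) ⇌ 3 Ag⁺(aq) + AsO₄³⁻(aq)
If s mol/L of Ag₃AsO₄ dissolves, [Ag⁺] = 3s and [AsO₄³⁻] = s.
Ksp = [Ag⁺]^3[AsO₄³⁻] = (3s)^3 · s = 27s^4
Ksp = 27 × (1.52×10⁻⁶)^4 = 1.44×10⁻²²

Ksp = 1.44×10⁻²²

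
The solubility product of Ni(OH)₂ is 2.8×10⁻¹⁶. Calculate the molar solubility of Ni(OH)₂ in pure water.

Ni(OH)₂(s) ⇌ Ni²⁺(aq) + 2 OH⁻(aq)
Let s be the molar solubility. Then [Ni²⁺] = s and [OH⁻] = 2s.
Ksp = [Ni²⁺][OH⁻]^2 = s · (2s)^2 = 4s^3
4s^3 = 2.8×10⁻¹⁶  ⇒  s^3 = 7.0×10⁻¹⁷
Taking the 3rd root, s = 4.1×10⁻⁶ M.

4.1×10⁻⁶ M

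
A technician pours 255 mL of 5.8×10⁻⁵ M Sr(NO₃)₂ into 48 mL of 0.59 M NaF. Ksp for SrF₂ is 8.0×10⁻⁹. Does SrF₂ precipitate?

Total volume after mixing = 255 + 48 = 303 mL.
[Sr²⁺] = (5.8×10⁻⁵)(255)/303 = 4.9×10⁻⁵ M
[F⁻] = (0.59)(48)/303 = 9.3×10⁻² M
Q = [Sr²⁺][F⁻]^2 = 4.3×10⁻⁷
Q = 4.3×10⁻⁷ > Ksp = 8.0×10⁻⁹, so the solution is supersaturated and SrF₂ precipitates.

Yes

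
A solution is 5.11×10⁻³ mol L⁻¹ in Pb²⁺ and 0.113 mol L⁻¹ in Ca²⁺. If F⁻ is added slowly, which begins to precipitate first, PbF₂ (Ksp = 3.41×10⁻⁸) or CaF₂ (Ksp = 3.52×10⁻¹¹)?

Precipitation of each salt begins when its ion product equals Ksp.
For PbF₂: [F⁻] = (Ksp/[Pb²⁺])^(1/2) = 2.58×10⁻³ mol L⁻¹
For CaF₂: [F⁻] = (Ksp/[Ca²⁺])^(1/2) = 1.76×10⁻⁵ mol L⁻¹
CaF₂ requires the lower [F⁻], so it precipitates first.

CaF₂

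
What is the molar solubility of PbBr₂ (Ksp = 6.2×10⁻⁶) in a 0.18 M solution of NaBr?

1.9×10⁻⁴ M

PbBr₂(s) ⇌ Pb²⁺(aq) + 2 Br⁻(aq)
Let s be the solubility of PbBr₂ here. The common ion gives [Br⁻] ≈ 0.18 M, and [Pb²⁺] = s.
Ksp = [Pb²⁺][Br⁻]^2 = s(0.18)^2
s = 6.2×10⁻⁶ / (0.18)^2 = 1.9×10⁻⁴
s = 1.9×10⁻⁴ M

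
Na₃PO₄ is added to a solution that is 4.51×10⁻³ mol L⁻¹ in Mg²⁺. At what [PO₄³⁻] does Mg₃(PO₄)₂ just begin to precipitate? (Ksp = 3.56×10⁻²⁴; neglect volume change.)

A salt starts to precipitate once the ion product Q reaches its Ksp.
Mg₃(PO₄)₂(s) ⇌ 3 Mg²⁺(aq) + 2 PO₄³⁻(aq)
Ksp = [Mg²⁺]^3[PO₄³⁻]^2 = [PO₄³⁻]^2(4.51×10⁻³)^3
[PO₄³⁻]^2 = 3.56×10⁻²⁴ / (4.51×10⁻³)^3 = 3.88×10⁻¹⁷
[PO₄³⁻] = 6.23×10⁻⁹ mol L⁻¹

6.23×10⁻⁹ M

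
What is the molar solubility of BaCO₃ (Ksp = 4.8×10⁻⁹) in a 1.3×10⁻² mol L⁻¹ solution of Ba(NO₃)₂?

BaCO₃(s) ⇌ Ba²⁺(aq) + CO₃²⁻(aq)
Ba²⁺ is already present at 1.3×10⁻² mol L⁻¹. If s mol/L of BaCO₃ dissolves, [CO₃²⁻] = s while [Ba²⁺] ≈ 1.3×10⁻² mol L⁻¹.
Ksp = [Ba²⁺][CO₃²⁻] = (1.3×10⁻²)s
s = 4.8×10⁻⁹ / (1.3×10⁻²) = 3.7×10⁻⁷
s = 3.7×10⁻⁷ mol L⁻¹

3.7×10⁻⁷ M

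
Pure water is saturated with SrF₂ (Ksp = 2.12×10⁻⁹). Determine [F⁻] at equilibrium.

SrF₂(s) ⇌ Sr²⁺(aq) + 2 F⁻(aq)
Let s be the molar solubility. Then [Sr²⁺] = s and [F⁻] = 2s.
Ksp = [Sr²⁺][F⁻]^2 = s · (2s)^2 = 4s^3 = 2.12×10⁻⁹
s = 8.09×10⁻⁴ mol/L
[F⁻] = 2s = 1.62×10⁻³ mol/L

1.62×10⁻³ M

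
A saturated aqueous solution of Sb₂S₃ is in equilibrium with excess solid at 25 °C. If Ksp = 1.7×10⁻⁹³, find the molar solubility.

Sb₂S₃(s) ⇌ 2 Sb³⁺(aq) + 3 S²⁻(aq)
If s mol/L of Sb₂S₃ dissolves, [Sb³⁺] = 2s and [S²⁻] = 3s.
Ksp = [Sb³⁺]^2[S²⁻]^3 = (2s)^2 · (3s)^3 = 108s^5
108s^5 = 1.7×10⁻⁹³  ⇒  s^5 = 1.6×10⁻⁹⁵
s = 1.1×10⁻¹⁹ mol L⁻¹

1.1×10⁻¹⁹ M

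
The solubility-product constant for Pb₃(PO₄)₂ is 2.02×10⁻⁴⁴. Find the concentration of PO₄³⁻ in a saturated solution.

1.43×10⁻⁹ M

Pb₃(PO₄)₂(s) ⇌ 3 Pb²⁺(aq) + 2 PO₄³⁻(aq)
Let s be the molar solubility. Then [Pb²⁺] = 3s and [PO₄³⁻] = 2s.
Ksp = [Pb²⁺]^3[PO₄³⁻]^2 = (3s)^3 · (2s)^2 = 108s^5 = 2.02×10⁻⁴⁴
s = 7.15×10⁻¹⁰ mol/L
[PO₄³⁻] = 2s = 1.43×10⁻⁹ mol/L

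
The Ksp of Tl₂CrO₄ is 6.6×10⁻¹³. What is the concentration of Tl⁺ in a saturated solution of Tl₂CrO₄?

1.1×10⁻⁴ M

Tl₂CrO₄(s) ⇌ 2 Tl⁺(aq) + CrO₄²⁻(aq)
For each mole of Tl₂CrO₄ that dissolves per liter, [Tl⁺] = 2s and [CrO₄²⁻] = s; let s denote this solubility.
Ksp = [Tl⁺]^2[CrO₄²⁻] = (2s)^2 · s = 4s^3 = 6.6×10⁻¹³
s = 5.5×10⁻⁵ M
[Tl⁺] = 2s = 1.1×10⁻⁴ M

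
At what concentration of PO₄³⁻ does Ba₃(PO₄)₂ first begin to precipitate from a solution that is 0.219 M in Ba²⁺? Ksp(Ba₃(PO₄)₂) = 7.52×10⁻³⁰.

2.68×10⁻¹⁴ M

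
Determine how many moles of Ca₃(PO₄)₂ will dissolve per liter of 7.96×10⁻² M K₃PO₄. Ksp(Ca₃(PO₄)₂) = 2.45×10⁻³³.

2.43×10⁻¹¹ M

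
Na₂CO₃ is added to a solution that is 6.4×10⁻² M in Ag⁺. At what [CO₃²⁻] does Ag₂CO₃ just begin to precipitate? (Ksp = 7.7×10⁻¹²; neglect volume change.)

Precipitation of each salt begins when its ion product equals Ksp.
Ag₂CO₃(s) ⇌ 2 Ag⁺(aq) + CO₃²⁻(aq)
Ksp = [Ag⁺]^2[CO₃²⁻] = [CO₃²⁻](6.4×10⁻²)^2
[CO₃²⁻] = 7.7×10⁻¹² / (6.4×10⁻²)^2 = 1.9×10⁻⁹
[CO₃²⁻] = 1.9×10⁻⁹ M

1.9×10⁻⁹ M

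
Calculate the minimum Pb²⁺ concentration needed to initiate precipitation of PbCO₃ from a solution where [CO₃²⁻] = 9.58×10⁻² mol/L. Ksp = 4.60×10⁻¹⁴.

4.80×10⁻¹³ M

Each salt precipitates once Q = Ksp for that salt.
PbCO₃(s) ⇌ Pb²⁺(aq) + CO₃²⁻(aq)
Ksp = [Pb²⁺][CO₃²⁻] = [Pb²⁺](9.58×10⁻²)
[Pb²⁺] = 4.60×10⁻¹⁴ / (9.58×10⁻²) = 4.80×10⁻¹³
[Pb²⁺] = 4.80×10⁻¹³ mol/L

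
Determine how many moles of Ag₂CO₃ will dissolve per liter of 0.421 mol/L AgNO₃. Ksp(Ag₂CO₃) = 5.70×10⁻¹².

3.22×10⁻¹¹ M

Ag₂CO₃(s) ⇌ 2 Ag⁺(aq) + CO₃²⁻(aq)
With Ag⁺ already at 0.421 mol/L and s small, take [Ag⁺] ≈ 0.421 mol/L and [CO₃²⁻] = s.
Ksp = [Ag⁺]^2[CO₃²⁻] = (0.421)^2s
s = 5.70×10⁻¹² / (0.421)^2 = 3.22×10⁻¹¹
s = 3.22×10⁻¹¹ mol/L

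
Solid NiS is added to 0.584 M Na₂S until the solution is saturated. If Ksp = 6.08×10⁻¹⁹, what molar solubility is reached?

1.04×10⁻¹⁸ M

NiS(s) ⇌ Ni²⁺(aq) + S²⁻(aq)
With S²⁻ already at 0.584 M and s small, take [S²⁻] ≈ 0.584 M and [Ni²⁺] = s.
Ksp = [Ni²⁺][S²⁻] = s(0.584)
s = 6.08×10⁻¹⁹ / (0.584) = 1.04×10⁻¹⁸
s = 1.04×10⁻¹⁸ M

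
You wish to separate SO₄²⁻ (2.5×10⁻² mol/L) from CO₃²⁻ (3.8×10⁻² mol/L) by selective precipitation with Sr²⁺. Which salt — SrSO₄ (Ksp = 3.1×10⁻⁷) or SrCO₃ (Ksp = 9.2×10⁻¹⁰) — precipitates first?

The threshold for precipitation is Q = Ksp.
For SrSO₄: [Sr²⁺] = (Ksp/[SO₄²⁻]) = 1.2×10⁻⁵ mol/L
For SrCO₃: [Sr²⁺] = (Ksp/[CO₃²⁻]) = 2.4×10⁻⁸ mol/L
SrCO₃ requires the lower [Sr²⁺], so it precipitates first.

SrCO₃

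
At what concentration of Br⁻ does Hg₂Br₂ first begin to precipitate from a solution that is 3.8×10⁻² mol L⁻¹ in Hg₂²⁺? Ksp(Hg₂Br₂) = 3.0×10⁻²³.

A salt starts to precipitate once the ion product Q reaches its Ksp.
Hg₂Br₂(s) ⇌ Hg₂²⁺(aq) + 2 Br⁻(aq)
Ksp = [Hg₂²⁺][Br⁻]^2 = [Br⁻]^2(3.8×10⁻²)
[Br⁻]^2 = 3.0×10⁻²³ / (3.8×10⁻²) = 7.9×10⁻²²
[Br⁻] = 2.8×10⁻¹¹ mol L⁻¹

2.8×10⁻¹¹ M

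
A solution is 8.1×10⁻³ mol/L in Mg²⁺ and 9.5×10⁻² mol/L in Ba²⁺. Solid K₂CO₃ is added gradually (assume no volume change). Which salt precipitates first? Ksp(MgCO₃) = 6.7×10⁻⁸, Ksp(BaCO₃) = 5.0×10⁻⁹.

Each salt precipitates once Q = Ksp for that salt.
For MgCO₃: [CO₃²⁻] = (Ksp/[Mg²⁺]) = 8.3×10⁻⁶ mol/L
For BaCO₃: [CO₃²⁻] = (Ksp/[Ba²⁺]) = 5.3×10⁻⁸ mol/L
BaCO₃ requires the lower [CO₃²⁻], so it precipitates first.

BaCO₃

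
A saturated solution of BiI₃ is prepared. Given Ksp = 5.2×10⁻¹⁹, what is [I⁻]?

BiI₃(s) ⇌ Bi³⁺(aq) + 3 I⁻(aq)
Let s be the molar solubility. Then [Bi³⁺] = s and [I⁻] = 3s.
Ksp = [Bi³⁺][I⁻]^3 = s · (3s)^3 = 27s^4 = 5.2×10⁻¹⁹
s = 1.2×10⁻⁵ mol L⁻¹
[I⁻] = 3s = 3.5×10⁻⁵ mol L⁻¹

3.5×10⁻⁵ M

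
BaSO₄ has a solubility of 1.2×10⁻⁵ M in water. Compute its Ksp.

Ksp = 1.4×10⁻¹⁰

BaSO₄(s) ⇌ Ba²⁺(aq) + SO₄²⁻(aq)
For each mole of BaSO₄ that dissolves per liter, [Ba²⁺] = s and [SO₄²⁻] = s; let s denote this solubility.
Ksp = [Ba²⁺][SO₄²⁻] = s · s = s^2
Ksp = (1.2×10⁻⁵)^2 = 1.4×10⁻¹⁰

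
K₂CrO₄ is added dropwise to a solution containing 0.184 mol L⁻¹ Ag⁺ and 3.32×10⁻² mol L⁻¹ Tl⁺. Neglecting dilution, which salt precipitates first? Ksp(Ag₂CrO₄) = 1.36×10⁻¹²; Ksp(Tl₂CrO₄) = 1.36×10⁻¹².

Ag₂CrO₄

Each salt precipitates once Q = Ksp for that salt.
For Ag₂CrO₄: [CrO₄²⁻] = (Ksp/[Ag⁺]^2) = 4.02×10⁻¹¹ mol L⁻¹
For Tl₂CrO₄: [CrO₄²⁻] = (Ksp/[Tl⁺]^2) = 1.23×10⁻⁹ mol L⁻¹
The smaller threshold [CrO₄²⁻] is reached first, so Ag₂CrO₄ precipitates first.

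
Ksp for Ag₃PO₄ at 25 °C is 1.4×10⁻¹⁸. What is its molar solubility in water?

1.5×10⁻⁵ M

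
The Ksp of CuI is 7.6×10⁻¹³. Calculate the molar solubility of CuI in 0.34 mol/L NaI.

CuI(s) ⇌ Cu⁺(aq) + I⁻(aq)
Let s be the solubility of CuI here. The common ion gives [I⁻] ≈ 0.34 mol/L, and [Cu⁺] = s.
Ksp = [Cu⁺][I⁻] = s(0.34)
s = 7.6×10⁻¹³ / (0.34) = 2.2×10⁻¹²
s = 2.2×10⁻¹² mol/L

2.2×10⁻¹² M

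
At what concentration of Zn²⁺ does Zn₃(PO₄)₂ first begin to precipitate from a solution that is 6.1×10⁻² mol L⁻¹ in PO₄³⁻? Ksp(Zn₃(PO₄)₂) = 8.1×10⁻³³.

1.3×10⁻¹⁰ M

The threshold for precipitation is Q = Ksp.
Zn₃(PO₄)₂(s) ⇌ 3 Zn²⁺(aq) + 2 PO₄³⁻(aq)
Ksp = [Zn²⁺]^3[PO₄³⁻]^2 = [Zn²⁺]^3(6.1×10⁻²)^2
[Zn²⁺]^3 = 8.1×10⁻³³ / (6.1×10⁻²)^2 = 2.2×10⁻³⁰
[Zn²⁺] = 1.3×10⁻¹⁰ mol L⁻¹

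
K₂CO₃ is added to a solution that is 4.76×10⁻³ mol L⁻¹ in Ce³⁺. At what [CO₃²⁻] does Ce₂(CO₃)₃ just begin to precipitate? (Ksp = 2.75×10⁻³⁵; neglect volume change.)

Each salt precipitates once Q = Ksp for that salt.
Ce₂(CO₃)₃(s) ⇌ 2 Ce³⁺(aq) + 3 CO₃²⁻(aq)
Ksp = [Ce³⁺]^2[CO₃²⁻]^3 = [CO₃²⁻]^3(4.76×10⁻³)^2
[CO₃²⁻]^3 = 2.75×10⁻³⁵ / (4.76×10⁻³)^2 = 1.21×10⁻³⁰
[CO₃²⁻] = 1.07×10⁻¹⁰ mol L⁻¹

1.07×10⁻¹⁰ M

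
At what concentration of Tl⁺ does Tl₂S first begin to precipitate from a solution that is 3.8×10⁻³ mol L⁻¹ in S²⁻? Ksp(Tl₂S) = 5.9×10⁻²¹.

The threshold for precipitation is Q = Ksp.
Tl₂S(s) ⇌ 2 Tl⁺(aq) + S²⁻(aq)
Ksp = [Tl⁺]^2[S²⁻] = [Tl⁺]^2(3.8×10⁻³)
[Tl⁺]^2 = 5.9×10⁻²¹ / (3.8×10⁻³) = 1.6×10⁻¹⁸
[Tl⁺] = 1.2×10⁻⁹ mol L⁻¹

1.2×10⁻⁹ M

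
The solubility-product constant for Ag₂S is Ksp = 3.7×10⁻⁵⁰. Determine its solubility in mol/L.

Ag₂S(s) ⇌ 2 Ag⁺(aq) + S²⁻(aq)
For each mole of Ag₂S that dissolves per liter, [Ag⁺] = 2s and [S²⁻] = s; let s denote this solubility.
Ksp = [Ag⁺]^2[S²⁻] = (2s)^2 · s = 4s^3
4s^3 = 3.7×10⁻⁵⁰  ⇒  s^3 = 9.3×10⁻⁵¹
s = (9.3×10⁻⁵¹)^(1/3) = 2.1×10⁻¹⁷ M

2.1×10⁻¹⁷ M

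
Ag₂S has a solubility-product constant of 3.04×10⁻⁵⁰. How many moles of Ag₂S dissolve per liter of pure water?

1.97×10⁻¹⁷ M

Ag₂S(s) ⇌ 2 Ag⁺(aq) + S²⁻(aq)
Call the molar solubility s, so that [Ag⁺] = 2s and [S²⁻] = s.
Ksp = [Ag⁺]^2[S²⁻] = (2s)^2 · s = 4s^3
4s^3 = 3.04×10⁻⁵⁰  ⇒  s^3 = 7.60×10⁻⁵¹
s = 1.97×10⁻¹⁷ mol L⁻¹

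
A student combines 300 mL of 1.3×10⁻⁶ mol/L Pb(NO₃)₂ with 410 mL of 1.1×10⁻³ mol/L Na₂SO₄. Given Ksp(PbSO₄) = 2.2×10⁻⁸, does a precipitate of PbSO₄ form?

Total volume after mixing = 300 + 410 = 710 mL.
[Pb²⁺] = (1.3×10⁻⁶)(300)/710 = 5.5×10⁻⁷ mol/L
[SO₄²⁻] = (1.1×10⁻³)(410)/710 = 6.4×10⁻⁴ mol/L
Q = [Pb²⁺][SO₄²⁻] = 3.5×10⁻¹⁰
Since Q (3.5×10⁻¹⁰) is less than Ksp (2.2×10⁻⁸), no PbSO₄ precipitates.

No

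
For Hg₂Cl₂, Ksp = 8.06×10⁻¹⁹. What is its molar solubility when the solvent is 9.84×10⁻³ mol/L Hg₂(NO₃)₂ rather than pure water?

Hg₂Cl₂(s) ⇌ Hg₂²⁺(aq) + 2 Cl⁻(aq)
With Hg₂²⁺ already at 9.84×10⁻³ mol/L and s small, take [Hg₂²⁺] ≈ 9.84×10⁻³ mol/L and [Cl⁻] = 2s.
Ksp = [Hg₂²⁺][Cl⁻]^2 = (9.84×10⁻³)(2s)^2
(2s)^2 = 8.06×10⁻¹⁹ / (9.84×10⁻³) = 8.19×10⁻¹⁷
s = 4.53×10⁻⁹ mol/L

4.53×10⁻⁹ M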